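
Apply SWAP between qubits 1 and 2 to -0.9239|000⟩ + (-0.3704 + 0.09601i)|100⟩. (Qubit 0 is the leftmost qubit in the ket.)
-0.9239|000⟩ + (-0.3704 + 0.09601i)|100⟩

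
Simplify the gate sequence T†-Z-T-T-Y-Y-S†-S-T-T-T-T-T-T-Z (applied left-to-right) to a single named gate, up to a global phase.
T†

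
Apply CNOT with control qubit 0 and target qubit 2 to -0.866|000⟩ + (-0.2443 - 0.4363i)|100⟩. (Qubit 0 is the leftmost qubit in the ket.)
-0.866|000⟩ + (-0.2443 - 0.4363i)|101⟩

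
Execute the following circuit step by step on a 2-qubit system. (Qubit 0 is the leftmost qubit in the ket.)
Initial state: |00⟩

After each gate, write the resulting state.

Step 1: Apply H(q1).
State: 1/√2|00⟩ + 1/√2|01⟩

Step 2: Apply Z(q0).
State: 1/√2|00⟩ + 1/√2|01⟩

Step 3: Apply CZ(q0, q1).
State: 1/√2|00⟩ + 1/√2|01⟩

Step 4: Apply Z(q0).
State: 1/√2|00⟩ + 1/√2|01⟩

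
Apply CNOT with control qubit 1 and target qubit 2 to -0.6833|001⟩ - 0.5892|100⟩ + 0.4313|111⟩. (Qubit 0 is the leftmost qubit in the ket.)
-0.6833|001⟩ - 0.5892|100⟩ + 0.4313|110⟩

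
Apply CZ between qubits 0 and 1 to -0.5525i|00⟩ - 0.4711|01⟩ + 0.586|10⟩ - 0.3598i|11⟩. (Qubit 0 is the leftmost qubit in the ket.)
-0.5525i|00⟩ - 0.4711|01⟩ + 0.586|10⟩ + 0.3598i|11⟩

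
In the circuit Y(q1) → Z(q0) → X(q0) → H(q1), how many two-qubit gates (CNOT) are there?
0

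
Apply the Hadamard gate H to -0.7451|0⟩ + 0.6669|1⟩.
-0.0553|0⟩ - 0.9984|1⟩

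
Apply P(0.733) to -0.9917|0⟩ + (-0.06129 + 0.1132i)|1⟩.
-0.9917|0⟩ + (-0.1213 + 0.04312i)|1⟩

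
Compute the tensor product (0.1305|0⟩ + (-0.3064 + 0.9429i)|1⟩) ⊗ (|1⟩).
0.1305|01⟩ + (-0.3064 + 0.9429i)|11⟩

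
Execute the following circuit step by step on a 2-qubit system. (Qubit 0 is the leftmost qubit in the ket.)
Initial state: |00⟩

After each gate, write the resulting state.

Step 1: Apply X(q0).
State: |10⟩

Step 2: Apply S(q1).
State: |10⟩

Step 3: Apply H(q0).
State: 1/√2|00⟩ - 1/√2|10⟩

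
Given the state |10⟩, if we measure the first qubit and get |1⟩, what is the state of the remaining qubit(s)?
|0⟩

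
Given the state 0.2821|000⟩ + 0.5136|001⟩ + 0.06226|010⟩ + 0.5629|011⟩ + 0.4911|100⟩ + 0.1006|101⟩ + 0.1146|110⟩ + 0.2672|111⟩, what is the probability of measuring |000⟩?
0.07958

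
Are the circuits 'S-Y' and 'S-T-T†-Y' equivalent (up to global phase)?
Yes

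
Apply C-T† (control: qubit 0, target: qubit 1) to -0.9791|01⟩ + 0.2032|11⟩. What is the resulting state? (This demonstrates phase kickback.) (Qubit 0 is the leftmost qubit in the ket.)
-0.9791|01⟩ + (0.1437 - 0.1437i)|11⟩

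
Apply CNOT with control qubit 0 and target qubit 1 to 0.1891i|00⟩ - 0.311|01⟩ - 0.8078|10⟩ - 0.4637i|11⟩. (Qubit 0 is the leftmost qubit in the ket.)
0.1891i|00⟩ - 0.311|01⟩ - 0.4637i|10⟩ - 0.8078|11⟩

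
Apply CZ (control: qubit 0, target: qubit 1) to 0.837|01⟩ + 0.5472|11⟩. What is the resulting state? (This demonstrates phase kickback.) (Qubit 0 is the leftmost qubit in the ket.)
0.837|01⟩ - 0.5472|11⟩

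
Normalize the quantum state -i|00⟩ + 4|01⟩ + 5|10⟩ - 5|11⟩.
-0.1222i|00⟩ + 0.4887|01⟩ + 0.6108|10⟩ - 0.6108|11⟩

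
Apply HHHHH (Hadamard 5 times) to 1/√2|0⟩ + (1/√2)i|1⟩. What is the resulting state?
(1/2 + (1/2)i)|0⟩ + (1/2 - (1/2)i)|1⟩

H² = I, so H^5 = H: a single Hadamard. With (a, b) = (1/√2, (1/√2)i), H gives ((a + b)/√2, (a − b)/√2) = ((1/2 + (1/2)i), (1/2 - (1/2)i)).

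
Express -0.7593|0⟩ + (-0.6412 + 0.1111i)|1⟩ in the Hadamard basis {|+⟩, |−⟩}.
(-0.9903 + 0.07856i)|+⟩ + (-0.08351 - 0.07856i)|−⟩

With |ψ⟩ = α|0⟩ + β|1⟩, the Hadamard-basis coefficients are ⟨+|ψ⟩ = (α + β)/√2 and ⟨−|ψ⟩ = (α − β)/√2.
Here α = -0.7593, β = (-0.6412 + 0.1111i): (α + β)/√2 = (-0.9903 + 0.07856i), (α − β)/√2 = (-0.08351 - 0.07856i).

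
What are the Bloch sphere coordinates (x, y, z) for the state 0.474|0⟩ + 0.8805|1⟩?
(0.8347, 0, -0.5506)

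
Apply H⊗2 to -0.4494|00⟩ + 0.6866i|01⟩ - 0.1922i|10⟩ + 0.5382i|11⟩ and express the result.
(-0.2247 + 0.5163i)|00⟩ + (-0.2247 - 0.7085i)|01⟩ + (-0.2247 + 0.1703i)|10⟩ + (-0.2247 + 0.0219i)|11⟩

H⊗2 gives amp(|y⟩) = (1/2) Σ_x (−1)^(x·y) amp(|x⟩), where x·y is the number of positions in which both x and y have a 1.
|00⟩: (-0.4494 + 0.6866i - 0.1922i + 0.5382i)/2 = (-0.2247 + 0.5163i)
|01⟩: (-0.4494 - 0.6866i - 0.1922i - 0.5382i)/2 = (-0.2247 - 0.7085i)
|10⟩: (-0.4494 + 0.6866i + 0.1922i - 0.5382i)/2 = (-0.2247 + 0.1703i)
|11⟩: (-0.4494 - 0.6866i + 0.1922i + 0.5382i)/2 = (-0.2247 + 0.0219i)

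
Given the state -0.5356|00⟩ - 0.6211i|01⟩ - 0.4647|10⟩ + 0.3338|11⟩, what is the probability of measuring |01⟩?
0.3858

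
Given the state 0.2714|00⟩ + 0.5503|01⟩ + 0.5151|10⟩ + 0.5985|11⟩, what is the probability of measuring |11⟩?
0.3582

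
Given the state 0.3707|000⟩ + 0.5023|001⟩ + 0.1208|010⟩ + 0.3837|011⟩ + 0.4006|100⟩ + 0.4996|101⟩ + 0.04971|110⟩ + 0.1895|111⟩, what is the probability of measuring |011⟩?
0.1472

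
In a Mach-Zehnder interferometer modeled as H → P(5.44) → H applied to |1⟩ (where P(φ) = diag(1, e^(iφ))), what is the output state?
(0.1675 + 0.3734i)|0⟩ + (0.8325 - 0.3734i)|1⟩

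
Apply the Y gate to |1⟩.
-i|0⟩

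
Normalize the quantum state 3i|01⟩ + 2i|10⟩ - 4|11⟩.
0.5571i|01⟩ + 0.3714i|10⟩ - 0.7428|11⟩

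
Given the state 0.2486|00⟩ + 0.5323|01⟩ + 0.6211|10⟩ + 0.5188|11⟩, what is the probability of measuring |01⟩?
0.2833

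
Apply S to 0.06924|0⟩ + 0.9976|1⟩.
0.06924|0⟩ + 0.9976i|1⟩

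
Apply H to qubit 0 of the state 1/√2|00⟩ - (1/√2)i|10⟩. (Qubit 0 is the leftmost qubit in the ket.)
(1/2 - (1/2)i)|00⟩ + (1/2 + (1/2)i)|10⟩

H on qubit 0 mixes each pair of kets that differ only in qubit 0: amplitudes (a, b) of (|…0…⟩, |…1…⟩) become ((a + b)/√2, (a − b)/√2). Kets absent from the input have amplitude 0.
(|00⟩, |10⟩): (a, b) = (1/√2, -(1/√2)i) → ((1/2 - (1/2)i), (1/2 + (1/2)i))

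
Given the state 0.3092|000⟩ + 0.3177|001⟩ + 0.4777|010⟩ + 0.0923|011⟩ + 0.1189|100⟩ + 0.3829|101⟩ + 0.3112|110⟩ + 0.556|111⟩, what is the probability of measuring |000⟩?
0.0956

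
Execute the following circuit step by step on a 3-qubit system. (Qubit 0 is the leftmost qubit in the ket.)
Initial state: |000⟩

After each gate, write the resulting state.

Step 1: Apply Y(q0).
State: i|100⟩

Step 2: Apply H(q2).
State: (1/√2)i|100⟩ + (1/√2)i|101⟩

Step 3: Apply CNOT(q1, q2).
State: (1/√2)i|100⟩ + (1/√2)i|101⟩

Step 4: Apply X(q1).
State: (1/√2)i|110⟩ + (1/√2)i|111⟩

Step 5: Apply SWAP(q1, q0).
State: (1/√2)i|110⟩ + (1/√2)i|111⟩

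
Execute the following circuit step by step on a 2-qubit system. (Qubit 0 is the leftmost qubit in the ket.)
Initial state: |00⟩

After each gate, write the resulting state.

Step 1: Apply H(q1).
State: 1/√2|00⟩ + 1/√2|01⟩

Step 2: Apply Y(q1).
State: -(1/√2)i|00⟩ + (1/√2)i|01⟩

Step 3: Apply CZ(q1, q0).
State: -(1/√2)i|00⟩ + (1/√2)i|01⟩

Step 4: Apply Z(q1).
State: -(1/√2)i|00⟩ - (1/√2)i|01⟩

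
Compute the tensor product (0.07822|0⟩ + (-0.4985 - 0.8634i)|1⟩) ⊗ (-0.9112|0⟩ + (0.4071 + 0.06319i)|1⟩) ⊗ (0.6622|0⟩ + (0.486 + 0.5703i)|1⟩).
-0.0472|000⟩ + (-0.03464 - 0.04065i)|001⟩ + (0.02109 + 0.003273i)|010⟩ + (0.01266 + 0.02056i)|011⟩ + (0.3008 + 0.521i)|100⟩ + (-0.2279 + 0.6414i)|101⟩ + (-0.09826 - 0.2536i)|110⟩ + (0.1463 - 0.2708i)|111⟩

amp(|b₁b₂…⟩) = product of the factor amplitudes for bits b₁, b₂, …; only kets whose every factor amplitude is nonzero survive.
|000⟩: (0.07822)(-0.9112)(0.6622) = -0.0472
|001⟩: (0.07822)(-0.9112)(0.486 + 0.5703i) = (-0.03464 - 0.04065i)
|010⟩: (0.07822)(0.4071 + 0.06319i)(0.6622) = (0.02109 + 0.003273i)
|011⟩: (0.07822)(0.4071 + 0.06319i)(0.486 + 0.5703i) = (0.01266 + 0.02056i)
|100⟩: (-0.4985 - 0.8634i)(-0.9112)(0.6622) = (0.3008 + 0.521i)
|101⟩: (-0.4985 - 0.8634i)(-0.9112)(0.486 + 0.5703i) = (-0.2279 + 0.6414i)
|110⟩: (-0.4985 - 0.8634i)(0.4071 + 0.06319i)(0.6622) = (-0.09826 - 0.2536i)
|111⟩: (-0.4985 - 0.8634i)(0.4071 + 0.06319i)(0.486 + 0.5703i) = (0.1463 - 0.2708i)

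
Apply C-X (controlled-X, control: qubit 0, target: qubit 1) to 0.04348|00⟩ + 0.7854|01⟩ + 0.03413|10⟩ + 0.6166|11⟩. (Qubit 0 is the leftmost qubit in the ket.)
0.04348|00⟩ + 0.7854|01⟩ + 0.6166|10⟩ + 0.03413|11⟩

C-X leaves the control-|0⟩ kets |00⟩, |01⟩ unchanged and applies X to qubit 1 on the control-|1⟩ pair (|10⟩, |11⟩).
X = [[0, 1], [1, 0]].
With a = amp(|10⟩) = 0.03413 and b = amp(|11⟩) = 0.6166:
new amp(|10⟩) = (1)·b = 0.6166
new amp(|11⟩) = (1)·a = 0.03413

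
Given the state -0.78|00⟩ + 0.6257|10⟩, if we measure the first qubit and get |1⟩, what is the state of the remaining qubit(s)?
|0⟩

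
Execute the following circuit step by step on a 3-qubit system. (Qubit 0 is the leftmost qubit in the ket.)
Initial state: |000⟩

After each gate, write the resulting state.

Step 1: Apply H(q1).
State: 1/√2|000⟩ + 1/√2|010⟩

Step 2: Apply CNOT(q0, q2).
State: 1/√2|000⟩ + 1/√2|010⟩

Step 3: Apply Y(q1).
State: -(1/√2)i|000⟩ + (1/√2)i|010⟩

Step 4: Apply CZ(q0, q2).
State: -(1/√2)i|000⟩ + (1/√2)i|010⟩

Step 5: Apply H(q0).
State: -(1/2)i|000⟩ + (1/2)i|010⟩ - (1/2)i|100⟩ + (1/2)i|110⟩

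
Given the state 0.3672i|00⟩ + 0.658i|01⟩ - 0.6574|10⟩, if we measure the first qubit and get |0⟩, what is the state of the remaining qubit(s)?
0.4873i|0⟩ + 0.8732i|1⟩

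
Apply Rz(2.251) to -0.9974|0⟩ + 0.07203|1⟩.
(-0.4296 + 0.9001i)|0⟩ + (0.03103 + 0.06501i)|1⟩

Rz(2.251) = [[e^(−iθ/2), 0], [0, e^(iθ/2)]] with e^(±iθ/2) = cos(θ/2) ± i·sin(θ/2); θ = 2.251, cos(θ/2) ≈ 0.430725, sin(θ/2) ≈ 0.902483.
With a = amp(|0⟩) = -0.9974 and b = amp(|1⟩) = 0.07203:
new amp(|0⟩) = (0.430725 - 0.902483i)·a = (-0.4296 + 0.9001i)
new amp(|1⟩) = (0.430725 + 0.902483i)·b = (0.03103 + 0.06501i)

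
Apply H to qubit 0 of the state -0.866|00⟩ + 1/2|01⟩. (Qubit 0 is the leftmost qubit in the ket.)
-0.6124|00⟩ + 1/√8|01⟩ - 0.6124|10⟩ + 1/√8|11⟩

H on qubit 0 mixes each pair of kets that differ only in qubit 0: amplitudes (a, b) of (|…0…⟩, |…1…⟩) become ((a + b)/√2, (a − b)/√2). Kets absent from the input have amplitude 0.
(|00⟩, |10⟩): (a, b) = (-0.866, 0) → (-0.6124, -0.6124)
(|01⟩, |11⟩): (a, b) = (1/2, 0) → (1/√8, 1/√8)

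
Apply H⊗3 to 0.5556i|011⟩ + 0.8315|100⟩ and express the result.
(0.294 + 0.1964i)|000⟩ + (0.294 - 0.1964i)|001⟩ + (0.294 - 0.1964i)|010⟩ + (0.294 + 0.1964i)|011⟩ + (-0.294 + 0.1964i)|100⟩ + (-0.294 - 0.1964i)|101⟩ + (-0.294 - 0.1964i)|110⟩ + (-0.294 + 0.1964i)|111⟩

H⊗3 gives amp(|y⟩) = (1/2√2) Σ_x (−1)^(x·y) amp(|x⟩), where x·y is the number of positions in which both x and y have a 1.
|000⟩: (0.5556i + 0.8315)/(2√2) = (0.294 + 0.1964i)
|001⟩: (-0.5556i + 0.8315)/(2√2) = (0.294 - 0.1964i)
|010⟩: (-0.5556i + 0.8315)/(2√2) = (0.294 - 0.1964i)
|011⟩: (0.5556i + 0.8315)/(2√2) = (0.294 + 0.1964i)
|100⟩: (0.5556i - 0.8315)/(2√2) = (-0.294 + 0.1964i)
|101⟩: (-0.5556i - 0.8315)/(2√2) = (-0.294 - 0.1964i)
|110⟩: (-0.5556i - 0.8315)/(2√2) = (-0.294 - 0.1964i)
|111⟩: (0.5556i - 0.8315)/(2√2) = (-0.294 + 0.1964i)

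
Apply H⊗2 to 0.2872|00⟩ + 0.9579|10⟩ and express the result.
0.6226|00⟩ + 0.6226|01⟩ - 0.3354|10⟩ - 0.3354|11⟩

H⊗2 gives amp(|y⟩) = (1/2) Σ_x (−1)^(x·y) amp(|x⟩), where x·y is the number of positions in which both x and y have a 1.
|00⟩: (0.2872 + 0.9579)/2 = 0.6226
|01⟩: (0.2872 + 0.9579)/2 = 0.6226
|10⟩: (0.2872 - 0.9579)/2 = -0.3354
|11⟩: (0.2872 - 0.9579)/2 = -0.3354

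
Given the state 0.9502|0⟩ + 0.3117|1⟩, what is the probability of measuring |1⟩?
0.09716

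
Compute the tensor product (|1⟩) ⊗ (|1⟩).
|11⟩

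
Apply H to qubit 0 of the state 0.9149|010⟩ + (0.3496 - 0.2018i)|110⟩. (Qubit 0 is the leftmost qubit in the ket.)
(0.8941 - 0.1427i)|010⟩ + (0.3997 + 0.1427i)|110⟩

H on qubit 0 mixes each pair of kets that differ only in qubit 0: amplitudes (a, b) of (|…0…⟩, |…1…⟩) become ((a + b)/√2, (a − b)/√2). Kets absent from the input have amplitude 0.
(|010⟩, |110⟩): (a, b) = (0.9149, (0.3496 - 0.2018i)) → ((0.8941 - 0.1427i), (0.3997 + 0.1427i))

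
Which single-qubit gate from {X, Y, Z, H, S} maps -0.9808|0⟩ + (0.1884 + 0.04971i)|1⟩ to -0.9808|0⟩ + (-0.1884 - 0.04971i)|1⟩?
Z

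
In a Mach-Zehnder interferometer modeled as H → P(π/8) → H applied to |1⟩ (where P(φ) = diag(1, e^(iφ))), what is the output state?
(0.03806 - 0.1913i)|0⟩ + (0.9619 + 0.1913i)|1⟩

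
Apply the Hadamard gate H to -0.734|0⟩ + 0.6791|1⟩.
-0.03882|0⟩ - 0.9992|1⟩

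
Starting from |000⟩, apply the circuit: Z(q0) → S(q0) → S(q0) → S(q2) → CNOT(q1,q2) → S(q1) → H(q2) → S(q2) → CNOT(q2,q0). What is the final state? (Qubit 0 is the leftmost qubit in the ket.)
1/√2|000⟩ + (1/√2)i|101⟩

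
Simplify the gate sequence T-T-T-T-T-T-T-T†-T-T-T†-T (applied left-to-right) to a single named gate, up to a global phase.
I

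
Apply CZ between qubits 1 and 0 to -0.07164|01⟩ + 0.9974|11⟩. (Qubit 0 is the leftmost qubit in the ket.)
-0.07164|01⟩ - 0.9974|11⟩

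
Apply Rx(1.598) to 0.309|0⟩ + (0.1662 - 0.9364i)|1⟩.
(-0.4556 - 0.1191i)|0⟩ + (0.1159 - 0.8745i)|1⟩

Rx(1.598) = [[cos(θ/2), −i·sin(θ/2)], [−i·sin(θ/2), cos(θ/2)]]; θ = 1.598, cos(θ/2) ≈ 0.697424, sin(θ/2) ≈ 0.716659.
With a = amp(|0⟩) = 0.309 and b = amp(|1⟩) = (0.1662 - 0.9364i):
new amp(|0⟩) = (0.697424)·a + (-0.716659i)·b = (-0.4556 - 0.1191i)
new amp(|1⟩) = (-0.716659i)·a + (0.697424)·b = (0.1159 - 0.8745i)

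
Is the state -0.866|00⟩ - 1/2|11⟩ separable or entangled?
Entangled

Writing the state as a|00⟩ + b|01⟩ + c|10⟩ + d|11⟩, it is a product state iff ad − bc = 0.
Here (a, b, c, d) = (-0.866, 0, 0, -1/2): ad − bc = (-0.866)(-1/2) − (0)(0) = 0.433 ≠ 0, so the state is entangled.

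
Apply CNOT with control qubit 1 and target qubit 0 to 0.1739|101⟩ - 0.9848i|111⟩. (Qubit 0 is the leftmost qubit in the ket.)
-0.9848i|011⟩ + 0.1739|101⟩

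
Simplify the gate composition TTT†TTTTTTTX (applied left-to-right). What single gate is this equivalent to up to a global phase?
X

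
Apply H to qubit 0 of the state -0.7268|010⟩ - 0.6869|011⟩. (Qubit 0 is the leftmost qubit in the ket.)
-0.5139|010⟩ - 0.4857|011⟩ - 0.5139|110⟩ - 0.4857|111⟩

H on qubit 0 mixes each pair of kets that differ only in qubit 0: amplitudes (a, b) of (|…0…⟩, |…1…⟩) become ((a + b)/√2, (a − b)/√2). Kets absent from the input have amplitude 0.
(|010⟩, |110⟩): (a, b) = (-0.7268, 0) → (-0.5139, -0.5139)
(|011⟩, |111⟩): (a, b) = (-0.6869, 0) → (-0.4857, -0.4857)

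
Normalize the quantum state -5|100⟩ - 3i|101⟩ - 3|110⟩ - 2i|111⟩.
-0.7293|100⟩ - 0.4376i|101⟩ - 0.4376|110⟩ - 0.2917i|111⟩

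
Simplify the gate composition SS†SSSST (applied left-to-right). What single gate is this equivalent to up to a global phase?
T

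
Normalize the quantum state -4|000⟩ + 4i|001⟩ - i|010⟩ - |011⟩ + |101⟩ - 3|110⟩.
-0.603|000⟩ + 0.603i|001⟩ - 0.1508i|010⟩ - 0.1508|011⟩ + 0.1508|101⟩ - 0.4523|110⟩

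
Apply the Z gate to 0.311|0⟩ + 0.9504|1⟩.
0.311|0⟩ - 0.9504|1⟩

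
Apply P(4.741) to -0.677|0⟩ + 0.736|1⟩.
-0.677|0⟩ + (0.02105 - 0.7357i)|1⟩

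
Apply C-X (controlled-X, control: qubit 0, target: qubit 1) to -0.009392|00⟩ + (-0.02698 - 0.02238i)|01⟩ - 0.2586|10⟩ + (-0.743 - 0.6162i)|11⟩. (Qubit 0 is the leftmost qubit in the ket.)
-0.009392|00⟩ + (-0.02698 - 0.02238i)|01⟩ + (-0.743 - 0.6162i)|10⟩ - 0.2586|11⟩

C-X leaves the control-|0⟩ kets |00⟩, |01⟩ unchanged and applies X to qubit 1 on the control-|1⟩ pair (|10⟩, |11⟩).
X = [[0, 1], [1, 0]].
With a = amp(|10⟩) = -0.2586 and b = amp(|11⟩) = (-0.743 - 0.6162i):
new amp(|10⟩) = (1)·b = (-0.743 - 0.6162i)
new amp(|11⟩) = (1)·a = -0.2586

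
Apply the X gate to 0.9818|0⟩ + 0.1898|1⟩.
0.1898|0⟩ + 0.9818|1⟩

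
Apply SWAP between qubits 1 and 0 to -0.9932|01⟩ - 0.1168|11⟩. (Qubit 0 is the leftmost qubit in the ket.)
-0.9932|10⟩ - 0.1168|11⟩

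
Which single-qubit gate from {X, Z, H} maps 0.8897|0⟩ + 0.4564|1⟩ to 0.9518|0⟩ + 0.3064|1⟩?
H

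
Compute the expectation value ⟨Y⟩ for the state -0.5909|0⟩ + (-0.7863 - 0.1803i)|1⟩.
0.2131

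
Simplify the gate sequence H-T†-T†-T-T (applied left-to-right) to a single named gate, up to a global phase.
H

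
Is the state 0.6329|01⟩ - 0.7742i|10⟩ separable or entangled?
Entangled

Writing the state as a|00⟩ + b|01⟩ + c|10⟩ + d|11⟩, it is a product state iff ad − bc = 0.
Here (a, b, c, d) = (0, 0.6329, -0.7742i, 0): ad − bc = (0)(0) − (0.6329)(-0.7742i) = 0.49i ≠ 0, so the state is entangled.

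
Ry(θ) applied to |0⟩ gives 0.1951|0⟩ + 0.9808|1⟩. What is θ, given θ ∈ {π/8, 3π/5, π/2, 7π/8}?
7π/8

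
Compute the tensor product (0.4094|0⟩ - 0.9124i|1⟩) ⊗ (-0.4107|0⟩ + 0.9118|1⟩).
-0.1681|00⟩ + 0.3733|01⟩ + 0.3747i|10⟩ - 0.8319i|11⟩

amp(|b₁b₂…⟩) = product of the factor amplitudes for bits b₁, b₂, …; only kets whose every factor amplitude is nonzero survive.
|00⟩: (0.4094)(-0.4107) = -0.1681
|01⟩: (0.4094)(0.9118) = 0.3733
|10⟩: (-0.9124i)(-0.4107) = 0.3747i
|11⟩: (-0.9124i)(0.9118) = -0.8319i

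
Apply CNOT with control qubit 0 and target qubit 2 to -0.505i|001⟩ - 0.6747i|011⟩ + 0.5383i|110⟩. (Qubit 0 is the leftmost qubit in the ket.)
-0.505i|001⟩ - 0.6747i|011⟩ + 0.5383i|111⟩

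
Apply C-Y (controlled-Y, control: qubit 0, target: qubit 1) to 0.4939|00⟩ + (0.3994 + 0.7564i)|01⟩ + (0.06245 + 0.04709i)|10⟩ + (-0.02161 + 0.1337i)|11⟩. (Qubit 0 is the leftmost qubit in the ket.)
0.4939|00⟩ + (0.3994 + 0.7564i)|01⟩ + (0.1337 + 0.02161i)|10⟩ + (-0.04709 + 0.06245i)|11⟩

C-Y leaves the control-|0⟩ kets |00⟩, |01⟩ unchanged and applies Y to qubit 1 on the control-|1⟩ pair (|10⟩, |11⟩).
Y = [[0, -i], [i, 0]].
With a = amp(|10⟩) = (0.06245 + 0.04709i) and b = amp(|11⟩) = (-0.02161 + 0.1337i):
new amp(|10⟩) = (-i)·b = (0.1337 + 0.02161i)
new amp(|11⟩) = (i)·a = (-0.04709 + 0.06245i)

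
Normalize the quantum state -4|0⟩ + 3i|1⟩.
-0.8|0⟩ + 0.6i|1⟩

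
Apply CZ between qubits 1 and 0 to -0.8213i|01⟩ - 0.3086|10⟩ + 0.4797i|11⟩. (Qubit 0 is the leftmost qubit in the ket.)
-0.8213i|01⟩ - 0.3086|10⟩ - 0.4797i|11⟩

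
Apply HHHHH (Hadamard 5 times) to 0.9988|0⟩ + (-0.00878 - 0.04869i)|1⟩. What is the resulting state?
(0.7 - 0.03443i)|0⟩ + (0.7125 + 0.03443i)|1⟩

H² = I, so H^5 = H: a single Hadamard. With (a, b) = (0.9988, (-0.00878 - 0.04869i)), H gives ((a + b)/√2, (a − b)/√2) = ((0.7 - 0.03443i), (0.7125 + 0.03443i)).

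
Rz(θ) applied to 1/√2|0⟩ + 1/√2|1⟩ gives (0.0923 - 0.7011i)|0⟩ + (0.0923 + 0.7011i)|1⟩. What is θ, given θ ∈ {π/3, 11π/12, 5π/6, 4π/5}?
11π/12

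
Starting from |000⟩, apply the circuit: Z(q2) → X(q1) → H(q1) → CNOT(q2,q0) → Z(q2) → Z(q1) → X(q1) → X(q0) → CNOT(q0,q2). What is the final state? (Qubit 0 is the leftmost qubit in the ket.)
1/√2|101⟩ + 1/√2|111⟩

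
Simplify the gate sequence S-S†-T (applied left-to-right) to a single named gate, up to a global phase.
T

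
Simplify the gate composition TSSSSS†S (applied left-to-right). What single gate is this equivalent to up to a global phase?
T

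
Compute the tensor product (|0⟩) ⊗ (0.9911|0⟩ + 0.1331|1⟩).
0.9911|00⟩ + 0.1331|01⟩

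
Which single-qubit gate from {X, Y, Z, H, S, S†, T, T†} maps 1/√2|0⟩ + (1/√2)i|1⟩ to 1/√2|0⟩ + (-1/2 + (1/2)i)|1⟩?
T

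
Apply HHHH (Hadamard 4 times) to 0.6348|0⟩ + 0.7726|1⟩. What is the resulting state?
0.6348|0⟩ + 0.7726|1⟩

H² = I, so an even number of Hadamards cancels: H^4 = I and the state is unchanged.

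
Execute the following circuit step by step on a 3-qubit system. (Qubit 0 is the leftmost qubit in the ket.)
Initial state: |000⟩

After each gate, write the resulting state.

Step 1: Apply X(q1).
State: |010⟩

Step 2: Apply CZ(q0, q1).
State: |010⟩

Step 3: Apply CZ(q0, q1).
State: |010⟩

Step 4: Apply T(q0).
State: |010⟩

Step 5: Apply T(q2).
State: |010⟩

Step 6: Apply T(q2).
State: |010⟩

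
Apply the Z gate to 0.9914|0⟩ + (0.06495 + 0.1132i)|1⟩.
0.9914|0⟩ + (-0.06495 - 0.1132i)|1⟩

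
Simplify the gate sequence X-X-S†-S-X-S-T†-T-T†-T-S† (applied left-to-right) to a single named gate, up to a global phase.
X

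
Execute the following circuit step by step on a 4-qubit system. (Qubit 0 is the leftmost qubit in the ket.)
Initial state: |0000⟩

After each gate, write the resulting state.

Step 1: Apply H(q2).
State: 1/√2|0000⟩ + 1/√2|0010⟩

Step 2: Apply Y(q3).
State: (1/√2)i|0001⟩ + (1/√2)i|0011⟩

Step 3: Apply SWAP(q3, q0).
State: (1/√2)i|1000⟩ + (1/√2)i|1010⟩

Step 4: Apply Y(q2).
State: 1/√2|1000⟩ - 1/√2|1010⟩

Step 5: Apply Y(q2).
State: (1/√2)i|1000⟩ + (1/√2)i|1010⟩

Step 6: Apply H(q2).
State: i|1000⟩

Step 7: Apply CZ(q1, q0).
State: i|1000⟩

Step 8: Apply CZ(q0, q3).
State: i|1000⟩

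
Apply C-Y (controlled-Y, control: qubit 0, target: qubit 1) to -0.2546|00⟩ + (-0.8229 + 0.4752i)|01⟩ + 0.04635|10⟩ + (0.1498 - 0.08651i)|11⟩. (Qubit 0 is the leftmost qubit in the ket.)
-0.2546|00⟩ + (-0.8229 + 0.4752i)|01⟩ + (-0.08651 - 0.1498i)|10⟩ + 0.04635i|11⟩

C-Y leaves the control-|0⟩ kets |00⟩, |01⟩ unchanged and applies Y to qubit 1 on the control-|1⟩ pair (|10⟩, |11⟩).
Y = [[0, -i], [i, 0]].
With a = amp(|10⟩) = 0.04635 and b = amp(|11⟩) = (0.1498 - 0.08651i):
new amp(|10⟩) = (-i)·b = (-0.08651 - 0.1498i)
new amp(|11⟩) = (i)·a = 0.04635i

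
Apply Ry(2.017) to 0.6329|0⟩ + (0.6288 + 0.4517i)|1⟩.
(-0.1946 - 0.3822i)|0⟩ + (0.8707 + 0.2408i)|1⟩

Ry(2.017) = [[cos(θ/2), −sin(θ/2)], [sin(θ/2), cos(θ/2)]]; θ = 2.017, cos(θ/2) ≈ 0.53313, sin(θ/2) ≈ 0.846033.
With a = amp(|0⟩) = 0.6329 and b = amp(|1⟩) = (0.6288 + 0.4517i):
new amp(|0⟩) = (0.53313)·a + (-0.846033)·b = (-0.1946 - 0.3822i)
new amp(|1⟩) = (0.846033)·a + (0.53313)·b = (0.8707 + 0.2408i)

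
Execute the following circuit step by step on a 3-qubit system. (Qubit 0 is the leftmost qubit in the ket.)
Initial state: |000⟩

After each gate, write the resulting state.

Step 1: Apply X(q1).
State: |010⟩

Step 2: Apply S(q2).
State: |010⟩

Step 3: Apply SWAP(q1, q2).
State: |001⟩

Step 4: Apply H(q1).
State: 1/√2|001⟩ + 1/√2|011⟩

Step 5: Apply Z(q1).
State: 1/√2|001⟩ - 1/√2|011⟩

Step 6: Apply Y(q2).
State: -(1/√2)i|000⟩ + (1/√2)i|010⟩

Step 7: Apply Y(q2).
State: 1/√2|001⟩ - 1/√2|011⟩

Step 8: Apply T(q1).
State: 1/√2|001⟩ + (-1/2 - (1/2)i)|011⟩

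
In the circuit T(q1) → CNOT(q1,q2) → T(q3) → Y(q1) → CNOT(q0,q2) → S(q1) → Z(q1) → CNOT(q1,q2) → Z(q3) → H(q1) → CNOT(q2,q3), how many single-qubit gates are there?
7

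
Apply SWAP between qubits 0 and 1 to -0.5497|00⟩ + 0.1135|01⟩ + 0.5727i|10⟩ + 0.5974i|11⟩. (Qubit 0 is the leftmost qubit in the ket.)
-0.5497|00⟩ + 0.5727i|01⟩ + 0.1135|10⟩ + 0.5974i|11⟩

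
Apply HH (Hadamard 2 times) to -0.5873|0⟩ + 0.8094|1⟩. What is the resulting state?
-0.5873|0⟩ + 0.8094|1⟩

H² = I, so an even number of Hadamards cancels: H^2 = I and the state is unchanged.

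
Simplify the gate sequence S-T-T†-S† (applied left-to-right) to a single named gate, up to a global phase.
I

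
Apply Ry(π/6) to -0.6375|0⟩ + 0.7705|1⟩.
-0.8152|0⟩ + 0.5792|1⟩

Ry(π/6) = [[cos(θ/2), −sin(θ/2)], [sin(θ/2), cos(θ/2)]]; θ = π/6, cos(θ/2) ≈ 0.965926, sin(θ/2) ≈ 0.258819.
With a = amp(|0⟩) = -0.6375 and b = amp(|1⟩) = 0.7705:
new amp(|0⟩) = (0.965926)·a + (-0.258819)·b = -0.8152
new amp(|1⟩) = (0.258819)·a + (0.965926)·b = 0.5792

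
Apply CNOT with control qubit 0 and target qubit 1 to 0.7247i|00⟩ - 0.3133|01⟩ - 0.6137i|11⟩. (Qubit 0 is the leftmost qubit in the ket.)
0.7247i|00⟩ - 0.3133|01⟩ - 0.6137i|10⟩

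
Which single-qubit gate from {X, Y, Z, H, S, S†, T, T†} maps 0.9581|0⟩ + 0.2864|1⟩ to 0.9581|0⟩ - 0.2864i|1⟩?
S†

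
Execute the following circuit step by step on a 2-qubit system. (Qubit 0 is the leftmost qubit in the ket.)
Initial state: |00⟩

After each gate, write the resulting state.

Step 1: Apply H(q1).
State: 1/√2|00⟩ + 1/√2|01⟩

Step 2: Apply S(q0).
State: 1/√2|00⟩ + 1/√2|01⟩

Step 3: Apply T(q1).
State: 1/√2|00⟩ + (1/2 + (1/2)i)|01⟩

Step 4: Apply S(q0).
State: 1/√2|00⟩ + (1/2 + (1/2)i)|01⟩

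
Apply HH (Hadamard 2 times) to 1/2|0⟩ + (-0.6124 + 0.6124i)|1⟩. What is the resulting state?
1/2|0⟩ + (-0.6124 + 0.6124i)|1⟩

H² = I, so an even number of Hadamards cancels: H^2 = I and the state is unchanged.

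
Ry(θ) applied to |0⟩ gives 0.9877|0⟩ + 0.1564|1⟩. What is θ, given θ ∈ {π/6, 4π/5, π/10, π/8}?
π/10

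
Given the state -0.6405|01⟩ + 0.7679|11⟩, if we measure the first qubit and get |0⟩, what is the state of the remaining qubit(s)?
-|1⟩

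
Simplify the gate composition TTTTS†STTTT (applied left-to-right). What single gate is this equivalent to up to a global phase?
I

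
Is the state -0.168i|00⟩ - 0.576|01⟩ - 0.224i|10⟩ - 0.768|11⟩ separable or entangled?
Separable

Writing the state as a|00⟩ + b|01⟩ + c|10⟩ + d|11⟩, it is a product state iff ad − bc = 0.
Here (a, b, c, d) = (-0.168i, -0.576, -0.224i, -0.768): ad − bc = (-0.168i)(-0.768) − (-0.576)(-0.224i) = 0, so the state is separable.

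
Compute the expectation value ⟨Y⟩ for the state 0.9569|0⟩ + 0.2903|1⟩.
0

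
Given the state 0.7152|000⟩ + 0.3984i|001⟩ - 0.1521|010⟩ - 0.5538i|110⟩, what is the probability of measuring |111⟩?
0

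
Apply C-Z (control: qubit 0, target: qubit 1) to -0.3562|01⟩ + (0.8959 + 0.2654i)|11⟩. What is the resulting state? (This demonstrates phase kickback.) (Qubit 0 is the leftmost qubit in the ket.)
-0.3562|01⟩ + (-0.8959 - 0.2654i)|11⟩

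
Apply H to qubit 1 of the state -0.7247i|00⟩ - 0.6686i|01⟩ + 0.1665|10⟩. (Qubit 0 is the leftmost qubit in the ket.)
-0.9852i|00⟩ - 0.03967i|01⟩ + 0.1177|10⟩ + 0.1177|11⟩

H on qubit 1 mixes each pair of kets that differ only in qubit 1: amplitudes (a, b) of (|…0…⟩, |…1…⟩) become ((a + b)/√2, (a − b)/√2). Kets absent from the input have amplitude 0.
(|00⟩, |01⟩): (a, b) = (-0.7247i, -0.6686i) → (-0.9852i, -0.03967i)
(|10⟩, |11⟩): (a, b) = (0.1665, 0) → (0.1177, 0.1177)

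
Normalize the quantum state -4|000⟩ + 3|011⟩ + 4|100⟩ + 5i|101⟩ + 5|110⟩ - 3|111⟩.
-0.4|000⟩ + 0.3|011⟩ + 0.4|100⟩ + (1/2)i|101⟩ + 1/2|110⟩ - 0.3|111⟩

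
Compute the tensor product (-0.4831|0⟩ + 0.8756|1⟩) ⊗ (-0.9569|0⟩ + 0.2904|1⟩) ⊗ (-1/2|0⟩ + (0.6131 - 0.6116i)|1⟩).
-0.2311|000⟩ + (0.2834 - 0.2827i)|001⟩ + 0.07015|010⟩ + (-0.08601 + 0.0858i)|011⟩ + 0.4189|100⟩ + (-0.5137 + 0.5124i)|101⟩ - 0.1271|110⟩ + (0.1559 - 0.1555i)|111⟩

amp(|b₁b₂…⟩) = product of the factor amplitudes for bits b₁, b₂, …; only kets whose every factor amplitude is nonzero survive.
|000⟩: (-0.4831)(-0.9569)(-1/2) = -0.2311
|001⟩: (-0.4831)(-0.9569)(0.6131 - 0.6116i) = (0.2834 - 0.2827i)
|010⟩: (-0.4831)(0.2904)(-1/2) = 0.07015
|011⟩: (-0.4831)(0.2904)(0.6131 - 0.6116i) = (-0.08601 + 0.0858i)
|100⟩: (0.8756)(-0.9569)(-1/2) = 0.4189
|101⟩: (0.8756)(-0.9569)(0.6131 - 0.6116i) = (-0.5137 + 0.5124i)
|110⟩: (0.8756)(0.2904)(-1/2) = -0.1271
|111⟩: (0.8756)(0.2904)(0.6131 - 0.6116i) = (0.1559 - 0.1555i)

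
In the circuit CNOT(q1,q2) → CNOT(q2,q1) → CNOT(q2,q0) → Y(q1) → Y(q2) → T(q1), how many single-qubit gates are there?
3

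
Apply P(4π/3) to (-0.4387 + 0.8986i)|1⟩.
(0.9976 - 0.06937i)|1⟩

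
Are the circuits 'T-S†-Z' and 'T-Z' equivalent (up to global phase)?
No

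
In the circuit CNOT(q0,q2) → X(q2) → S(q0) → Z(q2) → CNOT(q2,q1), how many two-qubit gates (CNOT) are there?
2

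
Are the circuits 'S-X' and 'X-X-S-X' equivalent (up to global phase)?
Yes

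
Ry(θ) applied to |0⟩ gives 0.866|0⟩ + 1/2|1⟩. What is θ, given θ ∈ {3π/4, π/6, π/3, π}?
π/3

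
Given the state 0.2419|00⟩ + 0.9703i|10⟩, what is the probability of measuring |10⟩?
0.9415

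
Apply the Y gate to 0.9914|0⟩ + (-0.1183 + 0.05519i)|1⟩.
(0.05519 + 0.1183i)|0⟩ + 0.9914i|1⟩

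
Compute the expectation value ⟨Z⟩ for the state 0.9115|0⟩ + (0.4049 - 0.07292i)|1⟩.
0.6616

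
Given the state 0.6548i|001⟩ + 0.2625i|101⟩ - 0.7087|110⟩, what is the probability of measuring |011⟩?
0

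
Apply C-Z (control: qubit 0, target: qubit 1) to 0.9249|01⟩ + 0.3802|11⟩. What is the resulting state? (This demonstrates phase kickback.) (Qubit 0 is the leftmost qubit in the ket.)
0.9249|01⟩ - 0.3802|11⟩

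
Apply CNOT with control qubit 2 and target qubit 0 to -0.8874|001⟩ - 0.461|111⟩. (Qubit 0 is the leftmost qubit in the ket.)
-0.461|011⟩ - 0.8874|101⟩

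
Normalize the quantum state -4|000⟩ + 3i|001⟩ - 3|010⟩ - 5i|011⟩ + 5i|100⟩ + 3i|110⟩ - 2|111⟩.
-0.4061|000⟩ + 0.3046i|001⟩ - 0.3046|010⟩ - 0.5077i|011⟩ + 0.5077i|100⟩ + 0.3046i|110⟩ - 0.2031|111⟩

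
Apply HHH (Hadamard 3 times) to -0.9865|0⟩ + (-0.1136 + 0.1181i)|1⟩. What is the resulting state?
(-0.7779 + 0.08351i)|0⟩ + (-0.6172 - 0.08351i)|1⟩

H² = I, so H^3 = H: a single Hadamard. With (a, b) = (-0.9865, (-0.1136 + 0.1181i)), H gives ((a + b)/√2, (a − b)/√2) = ((-0.7779 + 0.08351i), (-0.6172 - 0.08351i)).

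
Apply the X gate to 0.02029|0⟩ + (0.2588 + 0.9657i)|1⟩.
(0.2588 + 0.9657i)|0⟩ + 0.02029|1⟩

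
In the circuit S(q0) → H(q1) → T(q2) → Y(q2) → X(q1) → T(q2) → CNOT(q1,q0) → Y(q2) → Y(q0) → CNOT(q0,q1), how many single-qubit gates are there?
8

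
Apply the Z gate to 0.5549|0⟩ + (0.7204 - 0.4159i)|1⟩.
0.5549|0⟩ + (-0.7204 + 0.4159i)|1⟩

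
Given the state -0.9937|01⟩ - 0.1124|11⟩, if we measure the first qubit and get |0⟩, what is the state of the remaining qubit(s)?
-|1⟩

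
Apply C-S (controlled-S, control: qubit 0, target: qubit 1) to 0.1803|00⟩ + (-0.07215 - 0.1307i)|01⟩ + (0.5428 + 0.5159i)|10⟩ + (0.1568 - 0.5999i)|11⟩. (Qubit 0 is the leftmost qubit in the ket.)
0.1803|00⟩ + (-0.07215 - 0.1307i)|01⟩ + (0.5428 + 0.5159i)|10⟩ + (0.5999 + 0.1568i)|11⟩

C-S leaves the control-|0⟩ kets |00⟩, |01⟩ unchanged and applies S to qubit 1 on the control-|1⟩ pair (|10⟩, |11⟩).
S = [[1, 0], [0, i]].
With a = amp(|10⟩) = (0.5428 + 0.5159i) and b = amp(|11⟩) = (0.1568 - 0.5999i):
new amp(|10⟩) = (1)·a = (0.5428 + 0.5159i)
new amp(|11⟩) = (i)·b = (0.5999 + 0.1568i)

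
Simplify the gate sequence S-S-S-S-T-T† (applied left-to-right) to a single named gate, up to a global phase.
I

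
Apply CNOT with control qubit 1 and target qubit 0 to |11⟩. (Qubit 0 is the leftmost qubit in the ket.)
|01⟩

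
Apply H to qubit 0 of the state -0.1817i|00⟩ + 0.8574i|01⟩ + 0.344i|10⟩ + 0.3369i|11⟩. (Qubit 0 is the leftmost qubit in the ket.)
0.1148i|00⟩ + 0.8445i|01⟩ - 0.3717i|10⟩ + 0.368i|11⟩

H on qubit 0 mixes each pair of kets that differ only in qubit 0: amplitudes (a, b) of (|…0…⟩, |…1…⟩) become ((a + b)/√2, (a − b)/√2). Kets absent from the input have amplitude 0.
(|00⟩, |10⟩): (a, b) = (-0.1817i, 0.344i) → (0.1148i, -0.3717i)
(|01⟩, |11⟩): (a, b) = (0.8574i, 0.3369i) → (0.8445i, 0.368i)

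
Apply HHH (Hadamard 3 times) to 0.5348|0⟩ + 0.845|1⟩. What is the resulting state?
0.9757|0⟩ - 0.2193|1⟩

H² = I, so H^3 = H: a single Hadamard. With (a, b) = (0.5348, 0.845), H gives ((a + b)/√2, (a − b)/√2) = (0.9757, -0.2193).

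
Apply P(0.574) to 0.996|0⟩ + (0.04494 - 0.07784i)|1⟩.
0.996|0⟩ + (0.08 - 0.04096i)|1⟩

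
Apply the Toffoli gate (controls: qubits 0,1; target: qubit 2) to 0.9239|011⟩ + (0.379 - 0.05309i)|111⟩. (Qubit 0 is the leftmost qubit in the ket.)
0.9239|011⟩ + (0.379 - 0.05309i)|110⟩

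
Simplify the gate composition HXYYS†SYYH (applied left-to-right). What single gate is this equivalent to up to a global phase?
Z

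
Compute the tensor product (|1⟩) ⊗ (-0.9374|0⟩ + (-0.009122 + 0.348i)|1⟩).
-0.9374|10⟩ + (-0.009122 + 0.348i)|11⟩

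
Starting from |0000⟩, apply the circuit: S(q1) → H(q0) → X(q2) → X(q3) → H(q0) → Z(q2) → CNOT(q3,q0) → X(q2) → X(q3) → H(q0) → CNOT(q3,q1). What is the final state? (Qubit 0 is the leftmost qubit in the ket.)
-1/√2|0000⟩ + 1/√2|1000⟩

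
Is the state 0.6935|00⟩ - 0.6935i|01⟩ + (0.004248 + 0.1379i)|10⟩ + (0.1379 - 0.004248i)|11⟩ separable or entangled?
Separable

Writing the state as a|00⟩ + b|01⟩ + c|10⟩ + d|11⟩, it is a product state iff ad − bc = 0.
Here (a, b, c, d) = (0.6935, -0.6935i, (0.004248 + 0.1379i), (0.1379 - 0.004248i)): ad − bc = (0.6935)(0.1379 - 0.004248i) − (-0.6935i)(0.004248 + 0.1379i) = 0, so the state is separable.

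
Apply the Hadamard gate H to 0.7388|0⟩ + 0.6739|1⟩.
0.9989|0⟩ + 0.04589|1⟩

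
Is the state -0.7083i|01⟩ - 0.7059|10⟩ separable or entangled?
Entangled

Writing the state as a|00⟩ + b|01⟩ + c|10⟩ + d|11⟩, it is a product state iff ad − bc = 0.
Here (a, b, c, d) = (0, -0.7083i, -0.7059, 0): ad − bc = (0)(0) − (-0.7083i)(-0.7059) = -0.5i ≠ 0, so the state is entangled.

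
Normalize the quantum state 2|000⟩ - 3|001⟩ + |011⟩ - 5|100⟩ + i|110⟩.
0.3162|000⟩ - 0.4743|001⟩ + 0.1581|011⟩ - 0.7906|100⟩ + 0.1581i|110⟩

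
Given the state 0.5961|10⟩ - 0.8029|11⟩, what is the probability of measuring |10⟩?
0.3553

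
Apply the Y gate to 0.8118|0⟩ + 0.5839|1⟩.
-0.5839i|0⟩ + 0.8118i|1⟩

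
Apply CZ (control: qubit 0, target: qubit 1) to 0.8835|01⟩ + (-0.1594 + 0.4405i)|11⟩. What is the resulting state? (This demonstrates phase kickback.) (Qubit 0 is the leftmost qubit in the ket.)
0.8835|01⟩ + (0.1594 - 0.4405i)|11⟩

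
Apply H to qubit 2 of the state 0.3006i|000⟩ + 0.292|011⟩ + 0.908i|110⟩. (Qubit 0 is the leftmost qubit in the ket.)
0.2126i|000⟩ + 0.2126i|001⟩ + 0.2065|010⟩ - 0.2065|011⟩ + 0.6421i|110⟩ + 0.6421i|111⟩

H on qubit 2 mixes each pair of kets that differ only in qubit 2: amplitudes (a, b) of (|…0…⟩, |…1…⟩) become ((a + b)/√2, (a − b)/√2). Kets absent from the input have amplitude 0.
(|000⟩, |001⟩): (a, b) = (0.3006i, 0) → (0.2126i, 0.2126i)
(|010⟩, |011⟩): (a, b) = (0, 0.292) → (0.2065, -0.2065)
(|110⟩, |111⟩): (a, b) = (0.908i, 0) → (0.6421i, 0.6421i)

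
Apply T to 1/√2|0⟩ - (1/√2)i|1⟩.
1/√2|0⟩ + (1/2 - (1/2)i)|1⟩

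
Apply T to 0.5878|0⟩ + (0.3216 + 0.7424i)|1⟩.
0.5878|0⟩ + (-0.2976 + 0.7524i)|1⟩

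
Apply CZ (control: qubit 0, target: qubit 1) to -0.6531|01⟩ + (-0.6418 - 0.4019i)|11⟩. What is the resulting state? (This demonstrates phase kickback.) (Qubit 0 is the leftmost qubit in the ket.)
-0.6531|01⟩ + (0.6418 + 0.4019i)|11⟩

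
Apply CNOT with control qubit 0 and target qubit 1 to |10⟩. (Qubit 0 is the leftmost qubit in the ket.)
|11⟩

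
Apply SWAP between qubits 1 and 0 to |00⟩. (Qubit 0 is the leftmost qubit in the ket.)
|00⟩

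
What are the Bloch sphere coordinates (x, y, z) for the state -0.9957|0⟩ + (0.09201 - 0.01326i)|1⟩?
(-0.1832, 0.02641, 0.9828)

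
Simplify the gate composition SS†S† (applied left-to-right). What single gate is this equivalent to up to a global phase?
S†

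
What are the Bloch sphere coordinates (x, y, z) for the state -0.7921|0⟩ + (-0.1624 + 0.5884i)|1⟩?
(0.2573, -0.9321, 0.2548)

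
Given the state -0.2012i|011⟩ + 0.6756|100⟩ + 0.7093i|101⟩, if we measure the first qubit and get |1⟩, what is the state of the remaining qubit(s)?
0.6897|00⟩ + 0.7241i|01⟩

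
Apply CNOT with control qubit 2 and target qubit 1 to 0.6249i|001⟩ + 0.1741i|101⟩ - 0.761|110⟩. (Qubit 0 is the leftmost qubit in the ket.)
0.6249i|011⟩ - 0.761|110⟩ + 0.1741i|111⟩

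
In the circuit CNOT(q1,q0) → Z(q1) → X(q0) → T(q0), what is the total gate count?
4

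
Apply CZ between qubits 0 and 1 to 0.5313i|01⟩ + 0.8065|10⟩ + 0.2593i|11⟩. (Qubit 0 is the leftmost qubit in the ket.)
0.5313i|01⟩ + 0.8065|10⟩ - 0.2593i|11⟩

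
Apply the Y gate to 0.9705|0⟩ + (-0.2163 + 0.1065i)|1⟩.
(0.1065 + 0.2163i)|0⟩ + 0.9705i|1⟩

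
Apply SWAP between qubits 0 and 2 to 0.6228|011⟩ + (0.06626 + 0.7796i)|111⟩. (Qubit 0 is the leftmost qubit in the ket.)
0.6228|110⟩ + (0.06626 + 0.7796i)|111⟩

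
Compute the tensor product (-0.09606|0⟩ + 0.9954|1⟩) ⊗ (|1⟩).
-0.09606|01⟩ + 0.9954|11⟩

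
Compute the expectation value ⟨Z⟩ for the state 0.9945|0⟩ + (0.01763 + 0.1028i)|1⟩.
0.9782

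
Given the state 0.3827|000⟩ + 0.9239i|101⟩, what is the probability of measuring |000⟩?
0.1465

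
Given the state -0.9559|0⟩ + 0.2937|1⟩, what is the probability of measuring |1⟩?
0.08626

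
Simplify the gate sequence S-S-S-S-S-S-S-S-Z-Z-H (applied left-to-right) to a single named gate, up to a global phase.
H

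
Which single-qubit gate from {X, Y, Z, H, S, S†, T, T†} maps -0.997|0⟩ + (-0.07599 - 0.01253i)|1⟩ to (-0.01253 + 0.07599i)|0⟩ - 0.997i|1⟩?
Y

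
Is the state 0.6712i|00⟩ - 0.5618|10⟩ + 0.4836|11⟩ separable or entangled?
Entangled

Writing the state as a|00⟩ + b|01⟩ + c|10⟩ + d|11⟩, it is a product state iff ad − bc = 0.
Here (a, b, c, d) = (0.6712i, 0, -0.5618, 0.4836): ad − bc = (0.6712i)(0.4836) − (0)(-0.5618) = 0.3246i ≠ 0, so the state is entangled.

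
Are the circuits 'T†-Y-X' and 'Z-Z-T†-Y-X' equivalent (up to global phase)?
Yes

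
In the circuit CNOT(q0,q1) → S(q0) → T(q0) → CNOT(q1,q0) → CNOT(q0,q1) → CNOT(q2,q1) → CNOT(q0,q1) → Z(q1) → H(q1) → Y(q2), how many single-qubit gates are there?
5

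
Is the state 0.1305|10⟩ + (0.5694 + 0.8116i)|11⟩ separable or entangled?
Separable

Writing the state as a|00⟩ + b|01⟩ + c|10⟩ + d|11⟩, it is a product state iff ad − bc = 0.
Here (a, b, c, d) = (0, 0, 0.1305, (0.5694 + 0.8116i)): ad − bc = (0)(0.5694 + 0.8116i) − (0)(0.1305) = 0, so the state is separable.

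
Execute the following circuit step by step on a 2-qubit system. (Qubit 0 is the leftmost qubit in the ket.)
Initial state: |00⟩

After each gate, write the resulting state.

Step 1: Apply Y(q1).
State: i|01⟩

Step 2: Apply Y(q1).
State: |00⟩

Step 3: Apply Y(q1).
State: i|01⟩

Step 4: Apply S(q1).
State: -|01⟩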